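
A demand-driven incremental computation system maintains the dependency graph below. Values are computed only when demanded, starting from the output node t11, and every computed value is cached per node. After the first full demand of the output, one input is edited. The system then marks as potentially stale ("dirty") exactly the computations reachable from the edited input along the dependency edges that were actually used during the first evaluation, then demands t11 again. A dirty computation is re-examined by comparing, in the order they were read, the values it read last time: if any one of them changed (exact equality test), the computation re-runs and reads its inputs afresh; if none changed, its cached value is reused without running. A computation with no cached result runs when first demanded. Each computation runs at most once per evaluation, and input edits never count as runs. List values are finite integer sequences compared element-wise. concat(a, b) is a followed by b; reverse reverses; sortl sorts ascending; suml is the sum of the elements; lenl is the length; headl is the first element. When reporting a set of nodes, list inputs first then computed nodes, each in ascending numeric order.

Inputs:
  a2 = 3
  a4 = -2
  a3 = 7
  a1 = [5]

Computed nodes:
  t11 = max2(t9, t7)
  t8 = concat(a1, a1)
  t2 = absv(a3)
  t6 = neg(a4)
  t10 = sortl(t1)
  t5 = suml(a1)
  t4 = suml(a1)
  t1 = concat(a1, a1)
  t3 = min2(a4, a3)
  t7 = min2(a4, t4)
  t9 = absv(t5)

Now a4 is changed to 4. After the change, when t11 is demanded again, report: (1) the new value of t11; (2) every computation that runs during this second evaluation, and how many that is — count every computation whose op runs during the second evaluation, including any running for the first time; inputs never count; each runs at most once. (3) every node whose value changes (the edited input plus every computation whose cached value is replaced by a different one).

New value of t11: 5.
Computations that run: t7, t11 — 2 in total.
Values that change: a4, t7.

First evaluation (everything demanded from the output):
  t4 = suml([5]) = 5
  t5 = suml([5]) = 5
  t7 = min2(-2, 5) = -2
  t9 = absv(5) = 5
  t11 = max2(5, -2) = 5

Propagation after the edit:
  t7: runs — a4 -2->4; result 4.
  t11: runs — t7 -2->4; result 5 (same value as before).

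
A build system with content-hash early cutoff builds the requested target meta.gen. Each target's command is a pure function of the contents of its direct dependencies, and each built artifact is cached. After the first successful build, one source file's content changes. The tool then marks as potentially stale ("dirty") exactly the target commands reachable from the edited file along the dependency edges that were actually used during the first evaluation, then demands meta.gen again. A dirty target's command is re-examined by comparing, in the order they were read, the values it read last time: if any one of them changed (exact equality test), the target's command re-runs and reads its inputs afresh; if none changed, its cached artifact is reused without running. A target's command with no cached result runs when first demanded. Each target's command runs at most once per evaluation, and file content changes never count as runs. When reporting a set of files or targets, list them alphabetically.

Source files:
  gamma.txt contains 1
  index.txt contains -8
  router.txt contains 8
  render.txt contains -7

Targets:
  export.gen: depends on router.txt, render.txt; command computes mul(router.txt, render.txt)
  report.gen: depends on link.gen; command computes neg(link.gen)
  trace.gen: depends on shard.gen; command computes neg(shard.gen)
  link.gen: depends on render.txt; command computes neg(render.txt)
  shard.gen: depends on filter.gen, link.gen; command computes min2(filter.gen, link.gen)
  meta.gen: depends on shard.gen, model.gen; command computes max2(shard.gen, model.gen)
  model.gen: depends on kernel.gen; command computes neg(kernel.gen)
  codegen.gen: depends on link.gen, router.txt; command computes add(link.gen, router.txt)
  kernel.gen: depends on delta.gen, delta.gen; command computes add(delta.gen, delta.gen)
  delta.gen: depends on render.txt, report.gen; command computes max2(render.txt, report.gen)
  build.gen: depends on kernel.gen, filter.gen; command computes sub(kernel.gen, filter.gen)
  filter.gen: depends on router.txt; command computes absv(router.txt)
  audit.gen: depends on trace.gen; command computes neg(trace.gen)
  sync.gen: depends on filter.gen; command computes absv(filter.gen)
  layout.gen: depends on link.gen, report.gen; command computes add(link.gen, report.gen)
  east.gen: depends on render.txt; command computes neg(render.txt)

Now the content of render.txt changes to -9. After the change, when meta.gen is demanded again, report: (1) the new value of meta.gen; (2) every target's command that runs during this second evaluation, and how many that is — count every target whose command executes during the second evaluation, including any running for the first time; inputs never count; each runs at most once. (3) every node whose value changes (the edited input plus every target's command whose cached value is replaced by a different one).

New value of meta.gen: 18.
Target commands that run: delta.gen, kernel.gen, link.gen, meta.gen, model.gen, report.gen, shard.gen — 7 in total.
Values that change: delta.gen, kernel.gen, link.gen, meta.gen, model.gen, render.txt, report.gen, shard.gen.

First evaluation (everything demanded from the output):
  filter.gen = absv(8) = 8
  link.gen = neg(-7) = 7
  report.gen = neg(7) = -7
  delta.gen = max2(-7, -7) = -7
  kernel.gen = add(-7, -7) = -14
  model.gen = neg(-14) = 14
  shard.gen = min2(8, 7) = 7
  meta.gen = max2(7, 14) = 14

Propagation after the edit:
  link.gen: runs — render.txt -7->-9; result 9.
  report.gen: runs — link.gen 7->9; result -9.
  delta.gen: runs — render.txt -7->-9; report.gen -7->-9; result -9.
  kernel.gen: runs — delta.gen -7->-9; delta.gen -7->-9; result -18.
  model.gen: runs — kernel.gen -14->-18; result 18.
  shard.gen: runs — link.gen 7->9; result 8.
  meta.gen: runs — shard.gen 7->8; model.gen 14->18; result 18.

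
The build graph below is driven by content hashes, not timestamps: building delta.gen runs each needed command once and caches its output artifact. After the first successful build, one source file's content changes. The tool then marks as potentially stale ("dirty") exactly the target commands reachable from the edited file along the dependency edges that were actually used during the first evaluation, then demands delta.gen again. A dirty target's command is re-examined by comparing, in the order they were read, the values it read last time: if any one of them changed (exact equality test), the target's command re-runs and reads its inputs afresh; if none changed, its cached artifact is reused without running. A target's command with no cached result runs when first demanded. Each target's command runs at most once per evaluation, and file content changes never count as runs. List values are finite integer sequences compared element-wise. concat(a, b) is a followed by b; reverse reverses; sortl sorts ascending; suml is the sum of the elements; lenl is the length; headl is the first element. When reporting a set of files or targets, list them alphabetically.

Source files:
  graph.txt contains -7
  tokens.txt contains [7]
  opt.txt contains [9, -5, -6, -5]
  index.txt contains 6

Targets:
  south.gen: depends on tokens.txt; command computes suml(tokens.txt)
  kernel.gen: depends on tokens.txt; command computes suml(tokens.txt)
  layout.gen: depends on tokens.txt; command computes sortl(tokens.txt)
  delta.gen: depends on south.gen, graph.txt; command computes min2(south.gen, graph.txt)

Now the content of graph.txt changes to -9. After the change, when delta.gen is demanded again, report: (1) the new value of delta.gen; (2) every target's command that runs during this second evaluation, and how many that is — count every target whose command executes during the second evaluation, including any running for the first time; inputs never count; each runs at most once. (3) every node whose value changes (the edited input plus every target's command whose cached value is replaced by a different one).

delta.gen now evaluates to -9.
Run set: delta.gen (1 run).
Changed values: delta.gen, graph.txt.

Initial pass — values computed on the first demand:
  south.gen = suml([7]) = 7
  delta.gen = min2(7, -7) = -7

Second demand — change propagation:
  delta.gen: re-runs because graph.txt -7->-9; new result -9.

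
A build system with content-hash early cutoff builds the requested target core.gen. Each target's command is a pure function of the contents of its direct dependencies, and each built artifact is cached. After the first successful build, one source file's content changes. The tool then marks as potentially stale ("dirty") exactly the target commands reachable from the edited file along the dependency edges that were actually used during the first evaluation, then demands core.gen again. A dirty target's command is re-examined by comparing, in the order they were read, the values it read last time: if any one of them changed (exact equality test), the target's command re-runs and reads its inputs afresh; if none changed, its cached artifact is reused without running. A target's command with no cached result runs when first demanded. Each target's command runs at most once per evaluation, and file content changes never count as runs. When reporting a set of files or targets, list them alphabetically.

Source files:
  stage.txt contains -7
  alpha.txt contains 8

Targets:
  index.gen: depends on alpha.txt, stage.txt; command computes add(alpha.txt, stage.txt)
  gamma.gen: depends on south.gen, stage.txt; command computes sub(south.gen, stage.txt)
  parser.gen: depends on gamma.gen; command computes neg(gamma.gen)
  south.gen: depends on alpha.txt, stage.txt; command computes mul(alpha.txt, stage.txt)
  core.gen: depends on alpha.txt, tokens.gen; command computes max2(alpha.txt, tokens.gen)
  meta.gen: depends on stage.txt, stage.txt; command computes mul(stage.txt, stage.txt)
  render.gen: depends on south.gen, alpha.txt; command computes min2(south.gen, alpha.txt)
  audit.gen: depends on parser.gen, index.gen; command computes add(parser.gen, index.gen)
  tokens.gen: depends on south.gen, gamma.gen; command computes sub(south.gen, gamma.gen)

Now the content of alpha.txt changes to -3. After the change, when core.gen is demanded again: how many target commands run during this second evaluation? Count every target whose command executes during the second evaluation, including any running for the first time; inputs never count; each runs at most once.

Target commands that run: core.gen, gamma.gen, south.gen, tokens.gen — 4 in total.

First evaluation (everything demanded from the output):
  south.gen = mul(8, -7) = -56
  gamma.gen = sub(-56, -7) = -49
  tokens.gen = sub(-56, -49) = -7
  core.gen = max2(8, -7) = 8

Propagation after the edit:
  south.gen: runs — alpha.txt 8->-3; result 21.
  gamma.gen: runs — south.gen -56->21; result 28.
  tokens.gen: runs — south.gen -56->21; gamma.gen -49->28; result -7 (same value as before).
  core.gen: runs — alpha.txt 8->-3; result -3.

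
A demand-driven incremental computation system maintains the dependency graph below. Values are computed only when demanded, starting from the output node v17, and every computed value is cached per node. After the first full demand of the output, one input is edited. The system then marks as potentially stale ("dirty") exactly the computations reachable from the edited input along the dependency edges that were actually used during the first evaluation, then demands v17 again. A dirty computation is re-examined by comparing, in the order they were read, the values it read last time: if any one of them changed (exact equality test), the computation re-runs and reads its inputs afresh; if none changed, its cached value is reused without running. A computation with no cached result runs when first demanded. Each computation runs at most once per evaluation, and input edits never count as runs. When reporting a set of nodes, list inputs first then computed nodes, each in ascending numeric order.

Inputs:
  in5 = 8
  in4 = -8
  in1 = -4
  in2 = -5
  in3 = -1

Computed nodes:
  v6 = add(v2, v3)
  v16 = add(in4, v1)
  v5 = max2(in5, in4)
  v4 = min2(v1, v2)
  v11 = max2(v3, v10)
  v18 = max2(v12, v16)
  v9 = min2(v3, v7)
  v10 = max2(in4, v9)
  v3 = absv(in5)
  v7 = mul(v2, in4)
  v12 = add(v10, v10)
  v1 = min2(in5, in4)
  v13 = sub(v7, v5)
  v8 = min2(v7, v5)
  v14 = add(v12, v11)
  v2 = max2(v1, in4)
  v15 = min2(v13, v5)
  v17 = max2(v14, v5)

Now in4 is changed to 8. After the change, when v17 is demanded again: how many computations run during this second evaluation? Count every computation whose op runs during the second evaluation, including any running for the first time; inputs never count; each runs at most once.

First evaluation (everything demanded from the output):
  v1 = min2(8, -8) = -8
  v2 = max2(-8, -8) = -8
  v3 = absv(8) = 8
  v5 = max2(8, -8) = 8
  v7 = mul(-8, -8) = 64
  v9 = min2(8, 64) = 8
  v10 = max2(-8, 8) = 8
  v11 = max2(8, 8) = 8
  v12 = add(8, 8) = 16
  v14 = add(16, 8) = 24
  v17 = max2(24, 8) = 24

Propagation after the edit:
  v1: runs — in4 -8->8; result 8.
  v2: runs — v1 -8->8; in4 -8->8; result 8.
  v5: runs — in4 -8->8; result 8 (same value as before).
  v7: runs — v2 -8->8; in4 -8->8; result 64 (same value as before).
  v9: checked — values it read are unchanged (v3 unchanged, v7 unchanged); reused cached 8 without running.
  v10: runs — in4 -8->8; result 8 (same value as before).
  v11: checked — values it read are unchanged (v3 unchanged, v10 unchanged); reused cached 8 without running.
  v12: checked — values it read are unchanged (v10 unchanged, v10 unchanged); reused cached 16 without running.
  v14: checked — values it read are unchanged (v12 unchanged, v11 unchanged); reused cached 24 without running.
  v17: checked — values it read are unchanged (v14 unchanged, v5 unchanged); reused cached 24 without running.

Key observation: the cutoff stops propagation at v9 — its inputs' values are unchanged, so it reuses its cache.

Computations that run: v1, v2, v5, v7, v10 — 5 in total.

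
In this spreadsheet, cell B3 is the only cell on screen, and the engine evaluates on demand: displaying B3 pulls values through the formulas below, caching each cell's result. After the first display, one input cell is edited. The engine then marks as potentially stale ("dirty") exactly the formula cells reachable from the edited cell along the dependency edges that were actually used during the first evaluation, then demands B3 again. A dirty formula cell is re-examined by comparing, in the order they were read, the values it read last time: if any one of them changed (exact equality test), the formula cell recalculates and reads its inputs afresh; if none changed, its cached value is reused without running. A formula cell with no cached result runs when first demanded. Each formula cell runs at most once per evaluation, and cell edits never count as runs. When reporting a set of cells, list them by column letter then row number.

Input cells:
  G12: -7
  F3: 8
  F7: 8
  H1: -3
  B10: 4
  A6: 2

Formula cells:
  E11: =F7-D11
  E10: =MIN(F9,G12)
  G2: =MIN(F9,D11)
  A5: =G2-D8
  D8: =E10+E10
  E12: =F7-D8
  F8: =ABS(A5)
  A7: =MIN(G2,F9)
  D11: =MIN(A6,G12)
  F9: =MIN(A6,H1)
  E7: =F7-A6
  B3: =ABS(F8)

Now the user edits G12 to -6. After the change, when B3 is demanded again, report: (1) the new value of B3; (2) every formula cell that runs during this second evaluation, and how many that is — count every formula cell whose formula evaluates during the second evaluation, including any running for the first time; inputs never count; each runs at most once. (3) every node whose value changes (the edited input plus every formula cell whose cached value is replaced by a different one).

B3 now evaluates to 6.
Run set: A5, B3, D8, D11, E10, F8, G2 (7 run).
Changed values: A5, B3, D8, D11, E10, F8, G2, G12.

Initial pass — values computed on the first demand:
  D11 = MIN(2, -7) = -7
  F9 = MIN(2, -3) = -3
  E10 = MIN(-3, -7) = -7
  D8 = -7 + -7 = -14
  G2 = MIN(-3, -7) = -7
  A5 = -7 - -14 = 7
  F8 = ABS(7) = 7
  B3 = ABS(7) = 7

Second demand — change propagation:
  D11: re-runs because G12 -7->-6; new result -6.
  E10: re-runs because G12 -7->-6; new result -6.
  D8: re-runs because E10 -7->-6; E10 -7->-6; new result -12.
  G2: re-runs because D11 -7->-6; new result -6.
  A5: re-runs because G2 -7->-6; D8 -14->-12; new result 6.
  F8: re-runs because A5 7->6; new result 6.
  B3: re-runs because F8 7->6; new result 6.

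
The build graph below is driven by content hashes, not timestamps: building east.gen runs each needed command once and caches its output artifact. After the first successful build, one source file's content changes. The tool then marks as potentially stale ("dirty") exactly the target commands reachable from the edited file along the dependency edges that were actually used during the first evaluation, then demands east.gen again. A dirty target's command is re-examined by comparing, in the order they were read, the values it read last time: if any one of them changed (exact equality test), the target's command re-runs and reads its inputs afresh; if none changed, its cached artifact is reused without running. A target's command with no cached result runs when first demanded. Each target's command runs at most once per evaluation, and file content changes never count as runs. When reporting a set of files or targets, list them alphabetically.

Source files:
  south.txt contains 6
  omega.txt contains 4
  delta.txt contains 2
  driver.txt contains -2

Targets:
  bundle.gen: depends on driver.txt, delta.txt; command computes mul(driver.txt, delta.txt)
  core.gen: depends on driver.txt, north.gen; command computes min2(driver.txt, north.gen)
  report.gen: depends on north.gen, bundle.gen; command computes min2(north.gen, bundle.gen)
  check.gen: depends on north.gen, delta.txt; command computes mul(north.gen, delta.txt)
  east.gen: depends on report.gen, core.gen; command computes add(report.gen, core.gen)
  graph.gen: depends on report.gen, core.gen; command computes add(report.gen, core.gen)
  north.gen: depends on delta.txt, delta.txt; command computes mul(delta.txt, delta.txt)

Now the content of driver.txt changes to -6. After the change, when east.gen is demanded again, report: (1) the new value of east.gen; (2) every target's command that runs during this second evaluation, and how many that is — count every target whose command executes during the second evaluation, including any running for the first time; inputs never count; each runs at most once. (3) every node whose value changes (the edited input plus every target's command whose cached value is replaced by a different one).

east.gen now evaluates to -18.
Run set: bundle.gen, core.gen, east.gen, report.gen (4 run).
Changed values: bundle.gen, core.gen, driver.txt, east.gen, report.gen.

Initial pass — values computed on the first demand:
  bundle.gen = mul(-2, 2) = -4
  north.gen = mul(2, 2) = 4
  core.gen = min2(-2, 4) = -2
  report.gen = min2(4, -4) = -4
  east.gen = add(-4, -2) = -6

Second demand — change propagation:
  bundle.gen: re-runs because driver.txt -2->-6; new result -12.
  core.gen: re-runs because driver.txt -2->-6; new result -6.
  report.gen: re-runs because bundle.gen -4->-12; new result -12.
  east.gen: re-runs because report.gen -4->-12; core.gen -2->-6; new result -18.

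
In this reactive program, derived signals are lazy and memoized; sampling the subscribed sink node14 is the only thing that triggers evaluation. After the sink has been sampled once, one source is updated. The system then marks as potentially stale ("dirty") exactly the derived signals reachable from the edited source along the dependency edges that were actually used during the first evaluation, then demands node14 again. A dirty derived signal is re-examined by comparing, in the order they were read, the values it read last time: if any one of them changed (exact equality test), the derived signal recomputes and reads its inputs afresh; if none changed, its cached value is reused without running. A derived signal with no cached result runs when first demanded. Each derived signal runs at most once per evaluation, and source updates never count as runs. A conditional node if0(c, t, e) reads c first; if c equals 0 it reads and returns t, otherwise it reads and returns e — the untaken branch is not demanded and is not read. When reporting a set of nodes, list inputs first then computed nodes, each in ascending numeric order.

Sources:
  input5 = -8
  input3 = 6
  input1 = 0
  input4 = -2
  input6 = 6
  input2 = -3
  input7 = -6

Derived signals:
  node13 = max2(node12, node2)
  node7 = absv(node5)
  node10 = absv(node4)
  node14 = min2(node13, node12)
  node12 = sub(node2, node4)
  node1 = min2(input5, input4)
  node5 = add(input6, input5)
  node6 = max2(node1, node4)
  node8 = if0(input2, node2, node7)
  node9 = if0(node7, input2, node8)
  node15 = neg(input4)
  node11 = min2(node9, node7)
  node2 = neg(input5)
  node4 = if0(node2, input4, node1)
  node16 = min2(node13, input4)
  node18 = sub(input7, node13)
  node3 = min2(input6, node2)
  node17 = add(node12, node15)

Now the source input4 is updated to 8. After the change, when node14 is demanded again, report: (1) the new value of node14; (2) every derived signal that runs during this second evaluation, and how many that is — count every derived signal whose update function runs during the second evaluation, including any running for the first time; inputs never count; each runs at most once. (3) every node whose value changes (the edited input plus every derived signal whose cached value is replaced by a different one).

First demand of the output computes:
  node1 = min2(-8, -2) = -8
  node2 = neg(-8) = 8
  node4 = if0(node2=8 -> else branch node1) = -8
  node12 = sub(8, -8) = 16
  node13 = max2(16, 8) = 16
  node14 = min2(16, 16) = 16

After the edit, cleaning proceeds:
  node1: a read changed (input4 -2->8) — executes, giving -8 — identical to its old value.
  node4: dirty, but its reads are unchanged (node2 unchanged, node1 unchanged); cached -8 stands.
  node12: dirty, but its reads are unchanged (node2 unchanged, node4 unchanged); cached 16 stands.
  node13: dirty, but its reads are unchanged (node12 unchanged, node2 unchanged); cached 16 stands.
  node14: dirty, but its reads are unchanged (node13 unchanged, node12 unchanged); cached 16 stands.

Note the absorption at node1: it re-runs yet its value is the same, leaving the output's value untouched.

Demanding node14 again yields 16.
1 derived signals run: node1.
The nodes whose values change: input4.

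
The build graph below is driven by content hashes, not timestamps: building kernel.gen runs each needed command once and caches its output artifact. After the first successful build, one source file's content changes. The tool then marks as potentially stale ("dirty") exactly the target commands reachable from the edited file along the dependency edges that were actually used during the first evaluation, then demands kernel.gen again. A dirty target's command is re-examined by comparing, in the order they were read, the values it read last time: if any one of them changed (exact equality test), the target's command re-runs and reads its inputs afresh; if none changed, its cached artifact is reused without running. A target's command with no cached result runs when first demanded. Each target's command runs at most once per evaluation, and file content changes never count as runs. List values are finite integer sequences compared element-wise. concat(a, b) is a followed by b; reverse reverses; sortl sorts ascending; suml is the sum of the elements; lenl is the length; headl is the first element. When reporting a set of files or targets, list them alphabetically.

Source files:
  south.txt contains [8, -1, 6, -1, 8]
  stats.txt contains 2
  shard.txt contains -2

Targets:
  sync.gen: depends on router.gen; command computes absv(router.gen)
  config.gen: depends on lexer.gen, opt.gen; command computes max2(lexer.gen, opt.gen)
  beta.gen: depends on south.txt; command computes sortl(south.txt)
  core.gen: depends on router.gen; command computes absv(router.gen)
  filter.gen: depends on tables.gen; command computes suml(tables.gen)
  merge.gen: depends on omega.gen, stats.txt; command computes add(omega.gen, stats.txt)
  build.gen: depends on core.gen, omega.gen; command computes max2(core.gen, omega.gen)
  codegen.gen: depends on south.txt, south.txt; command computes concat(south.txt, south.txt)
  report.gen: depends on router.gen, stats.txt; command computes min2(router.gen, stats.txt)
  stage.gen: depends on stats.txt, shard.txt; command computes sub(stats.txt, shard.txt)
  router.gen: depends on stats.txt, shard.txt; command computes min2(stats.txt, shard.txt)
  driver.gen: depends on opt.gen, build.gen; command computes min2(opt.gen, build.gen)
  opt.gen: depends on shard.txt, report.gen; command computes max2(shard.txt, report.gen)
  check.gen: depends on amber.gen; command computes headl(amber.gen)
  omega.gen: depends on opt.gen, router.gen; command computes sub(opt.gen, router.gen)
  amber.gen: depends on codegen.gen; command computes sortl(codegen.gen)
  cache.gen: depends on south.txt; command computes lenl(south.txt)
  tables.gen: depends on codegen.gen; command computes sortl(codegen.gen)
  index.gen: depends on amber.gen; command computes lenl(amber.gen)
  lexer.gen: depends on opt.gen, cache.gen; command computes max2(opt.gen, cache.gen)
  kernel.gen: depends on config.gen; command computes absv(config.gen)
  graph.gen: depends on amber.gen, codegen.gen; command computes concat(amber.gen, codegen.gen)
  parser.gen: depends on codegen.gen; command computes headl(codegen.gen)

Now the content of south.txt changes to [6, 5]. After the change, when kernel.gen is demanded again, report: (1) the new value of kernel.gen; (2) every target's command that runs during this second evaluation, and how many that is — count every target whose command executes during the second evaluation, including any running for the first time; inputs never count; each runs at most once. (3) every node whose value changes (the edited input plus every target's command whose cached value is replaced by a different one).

kernel.gen now evaluates to 2.
Run set: cache.gen, config.gen, kernel.gen, lexer.gen (4 run).
Changed values: cache.gen, config.gen, kernel.gen, lexer.gen, south.txt.

Initial pass — values computed on the first demand:
  cache.gen = lenl([8, -1, 6, -1, 8]) = 5
  router.gen = min2(2, -2) = -2
  report.gen = min2(-2, 2) = -2
  opt.gen = max2(-2, -2) = -2
  lexer.gen = max2(-2, 5) = 5
  config.gen = max2(5, -2) = 5
  kernel.gen = absv(5) = 5

Second demand — change propagation:
  cache.gen: re-runs because south.txt [8, -1, 6, -1, 8]->[6, 5]; new result 2.
  lexer.gen: re-runs because cache.gen 5->2; new result 2.
  config.gen: re-runs because lexer.gen 5->2; new result 2.
  kernel.gen: re-runs because config.gen 5->2; new result 2.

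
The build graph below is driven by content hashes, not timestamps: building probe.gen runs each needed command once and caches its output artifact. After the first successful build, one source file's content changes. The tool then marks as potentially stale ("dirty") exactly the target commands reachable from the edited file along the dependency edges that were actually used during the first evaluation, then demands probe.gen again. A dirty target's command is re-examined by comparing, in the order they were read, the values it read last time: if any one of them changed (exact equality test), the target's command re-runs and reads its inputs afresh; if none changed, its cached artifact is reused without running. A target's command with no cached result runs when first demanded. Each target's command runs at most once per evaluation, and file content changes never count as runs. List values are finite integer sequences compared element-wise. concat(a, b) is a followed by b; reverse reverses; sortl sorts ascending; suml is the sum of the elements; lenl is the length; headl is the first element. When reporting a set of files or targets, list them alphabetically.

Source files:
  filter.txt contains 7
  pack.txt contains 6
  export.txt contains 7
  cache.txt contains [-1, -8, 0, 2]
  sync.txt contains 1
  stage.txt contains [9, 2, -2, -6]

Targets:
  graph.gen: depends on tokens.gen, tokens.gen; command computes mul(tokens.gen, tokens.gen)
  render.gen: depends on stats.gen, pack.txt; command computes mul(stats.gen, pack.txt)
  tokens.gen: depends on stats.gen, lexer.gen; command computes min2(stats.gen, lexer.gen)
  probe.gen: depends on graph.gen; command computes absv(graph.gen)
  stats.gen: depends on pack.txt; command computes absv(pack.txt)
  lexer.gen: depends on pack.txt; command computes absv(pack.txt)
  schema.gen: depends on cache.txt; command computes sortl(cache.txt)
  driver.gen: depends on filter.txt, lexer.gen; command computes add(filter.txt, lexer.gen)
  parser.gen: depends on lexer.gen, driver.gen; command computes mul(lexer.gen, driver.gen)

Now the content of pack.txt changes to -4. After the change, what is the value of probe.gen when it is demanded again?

Initial pass — values computed on the first demand:
  lexer.gen = absv(6) = 6
  stats.gen = absv(6) = 6
  tokens.gen = min2(6, 6) = 6
  graph.gen = mul(6, 6) = 36
  probe.gen = absv(36) = 36

Second demand — change propagation:
  lexer.gen: re-runs because pack.txt 6->-4; new result 4.
  stats.gen: re-runs because pack.txt 6->-4; new result 4.
  tokens.gen: re-runs because stats.gen 6->4; lexer.gen 6->4; new result 4.
  graph.gen: re-runs because tokens.gen 6->4; tokens.gen 6->4; new result 16.
  probe.gen: re-runs because graph.gen 36->16; new result 16.

probe.gen now evaluates to 16.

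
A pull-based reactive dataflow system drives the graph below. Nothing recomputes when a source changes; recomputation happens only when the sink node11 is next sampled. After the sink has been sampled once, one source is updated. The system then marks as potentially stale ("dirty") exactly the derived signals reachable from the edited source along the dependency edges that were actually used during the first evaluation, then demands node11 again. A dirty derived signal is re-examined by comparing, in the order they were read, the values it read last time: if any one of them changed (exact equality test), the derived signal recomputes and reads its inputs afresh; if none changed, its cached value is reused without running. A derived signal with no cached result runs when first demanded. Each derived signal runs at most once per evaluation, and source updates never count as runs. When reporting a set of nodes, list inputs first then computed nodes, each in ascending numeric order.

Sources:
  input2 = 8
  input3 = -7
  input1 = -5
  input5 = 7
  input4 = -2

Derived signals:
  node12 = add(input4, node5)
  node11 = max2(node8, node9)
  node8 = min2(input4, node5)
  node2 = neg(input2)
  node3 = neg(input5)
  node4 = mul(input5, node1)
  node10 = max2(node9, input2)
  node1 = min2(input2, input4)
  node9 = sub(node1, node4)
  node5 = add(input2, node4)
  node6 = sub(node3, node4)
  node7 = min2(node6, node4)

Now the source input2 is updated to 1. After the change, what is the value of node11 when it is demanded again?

New value of node11: 12.
Key observation: the cutoff stops propagation at node4 — its inputs' values are unchanged, so it reuses its cache.

First evaluation (everything demanded from the output):
  node1 = min2(8, -2) = -2
  node4 = mul(7, -2) = -14
  node5 = add(8, -14) = -6
  node8 = min2(-2, -6) = -6
  node9 = sub(-2, -14) = 12
  node11 = max2(-6, 12) = 12

Propagation after the edit:
  node1: runs — input2 8->1; result -2 (same value as before).
  node4: checked — values it read are unchanged (input5 unchanged, node1 unchanged); reused cached -14 without running.
  node5: runs — input2 8->1; result -13.
  node8: runs — node5 -6->-13; result -13.
  node9: checked — values it read are unchanged (node1 unchanged, node4 unchanged); reused cached 12 without running.
  node11: runs — node8 -6->-13; result 12 (same value as before).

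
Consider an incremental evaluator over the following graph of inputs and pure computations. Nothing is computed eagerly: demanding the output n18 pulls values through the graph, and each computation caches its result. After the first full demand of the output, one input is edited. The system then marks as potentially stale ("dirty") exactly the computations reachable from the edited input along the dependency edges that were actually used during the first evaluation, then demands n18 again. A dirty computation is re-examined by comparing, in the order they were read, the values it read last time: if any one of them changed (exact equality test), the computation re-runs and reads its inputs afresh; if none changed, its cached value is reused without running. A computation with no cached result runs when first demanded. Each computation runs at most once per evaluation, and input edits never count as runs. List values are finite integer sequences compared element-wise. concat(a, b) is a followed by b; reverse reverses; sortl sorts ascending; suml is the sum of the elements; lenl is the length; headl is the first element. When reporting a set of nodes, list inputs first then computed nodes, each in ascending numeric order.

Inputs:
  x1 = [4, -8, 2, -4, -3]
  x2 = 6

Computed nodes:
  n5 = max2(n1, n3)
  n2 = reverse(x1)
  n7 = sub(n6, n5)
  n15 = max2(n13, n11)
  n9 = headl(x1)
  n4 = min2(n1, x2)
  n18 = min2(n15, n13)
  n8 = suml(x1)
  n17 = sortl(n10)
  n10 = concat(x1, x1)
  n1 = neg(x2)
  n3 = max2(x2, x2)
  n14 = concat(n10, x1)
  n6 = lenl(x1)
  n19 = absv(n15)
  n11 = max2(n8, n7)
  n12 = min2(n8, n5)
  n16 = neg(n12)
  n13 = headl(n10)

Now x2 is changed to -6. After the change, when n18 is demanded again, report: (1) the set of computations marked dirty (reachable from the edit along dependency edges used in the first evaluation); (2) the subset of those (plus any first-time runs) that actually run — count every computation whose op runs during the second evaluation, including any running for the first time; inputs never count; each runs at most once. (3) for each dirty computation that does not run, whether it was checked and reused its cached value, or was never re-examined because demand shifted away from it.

Dirty set: n1, n3, n5, n7, n11, n15, n18.
Run set: n1, n3, n5 (3 run).
Re-examined without running (cache reused): n7, n11, n15, n18.
The important point: n5 recomputes to an identical value, and the output ends up unchanged.

Initial pass — values computed on the first demand:
  n1 = neg(6) = -6
  n3 = max2(6, 6) = 6
  n5 = max2(-6, 6) = 6
  n6 = lenl([4, -8, 2, -4, -3]) = 5
  n7 = sub(5, 6) = -1
  n8 = suml([4, -8, 2, -4, -3]) = -9
  n10 = concat([4, -8, 2, -4, -3], [4, -8, 2, -4, -3]) = [4, -8, 2, -4, -3, 4, -8, 2, -4, -3]
  n11 = max2(-9, -1) = -1
  n13 = headl([4, -8, 2, -4, -3, 4, -8, 2, -4, -3]) = 4
  n15 = max2(4, -1) = 4
  n18 = min2(4, 4) = 4

Second demand — change propagation:
  n1: re-runs because x2 6->-6; new result 6.
  n3: re-runs because x2 6->-6; x2 6->-6; new result -6.
  n5: re-runs because n1 -6->6; n3 6->-6; new result 6 (unchanged).
  n7: re-examined; everything it read last time is the same (n6 unchanged, n5 unchanged) — cache -1 kept, no run.
  n11: re-examined; everything it read last time is the same (n8 unchanged, n7 unchanged) — cache -1 kept, no run.
  n15: re-examined; everything it read last time is the same (n13 unchanged, n11 unchanged) — cache 4 kept, no run.
  n18: re-examined; everything it read last time is the same (n15 unchanged, n13 unchanged) — cache 4 kept, no run.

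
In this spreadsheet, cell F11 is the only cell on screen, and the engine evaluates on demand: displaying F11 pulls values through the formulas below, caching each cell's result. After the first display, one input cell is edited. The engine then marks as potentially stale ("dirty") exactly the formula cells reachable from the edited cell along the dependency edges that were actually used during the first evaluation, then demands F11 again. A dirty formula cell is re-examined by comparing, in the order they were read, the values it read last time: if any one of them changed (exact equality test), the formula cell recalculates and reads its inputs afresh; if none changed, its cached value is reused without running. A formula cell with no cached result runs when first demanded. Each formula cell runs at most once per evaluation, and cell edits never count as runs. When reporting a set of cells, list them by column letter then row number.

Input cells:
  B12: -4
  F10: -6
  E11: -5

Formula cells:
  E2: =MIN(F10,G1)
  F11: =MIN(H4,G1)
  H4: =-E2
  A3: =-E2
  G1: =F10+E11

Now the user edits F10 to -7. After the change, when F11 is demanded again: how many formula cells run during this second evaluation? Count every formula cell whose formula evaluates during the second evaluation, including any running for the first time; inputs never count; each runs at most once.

Initial pass — values computed on the first demand:
  G1 = -6 + -5 = -11
  E2 = MIN(-6, -11) = -11
  H4 = -(-11) = 11
  F11 = MIN(11, -11) = -11

Second demand — change propagation:
  G1: re-runs because F10 -6->-7; new result -12.
  E2: re-runs because F10 -6->-7; G1 -11->-12; new result -12.
  H4: re-runs because E2 -11->-12; new result 12.
  F11: re-runs because H4 11->12; G1 -11->-12; new result -12.

Run set: E2, F11, G1, H4 (4 run).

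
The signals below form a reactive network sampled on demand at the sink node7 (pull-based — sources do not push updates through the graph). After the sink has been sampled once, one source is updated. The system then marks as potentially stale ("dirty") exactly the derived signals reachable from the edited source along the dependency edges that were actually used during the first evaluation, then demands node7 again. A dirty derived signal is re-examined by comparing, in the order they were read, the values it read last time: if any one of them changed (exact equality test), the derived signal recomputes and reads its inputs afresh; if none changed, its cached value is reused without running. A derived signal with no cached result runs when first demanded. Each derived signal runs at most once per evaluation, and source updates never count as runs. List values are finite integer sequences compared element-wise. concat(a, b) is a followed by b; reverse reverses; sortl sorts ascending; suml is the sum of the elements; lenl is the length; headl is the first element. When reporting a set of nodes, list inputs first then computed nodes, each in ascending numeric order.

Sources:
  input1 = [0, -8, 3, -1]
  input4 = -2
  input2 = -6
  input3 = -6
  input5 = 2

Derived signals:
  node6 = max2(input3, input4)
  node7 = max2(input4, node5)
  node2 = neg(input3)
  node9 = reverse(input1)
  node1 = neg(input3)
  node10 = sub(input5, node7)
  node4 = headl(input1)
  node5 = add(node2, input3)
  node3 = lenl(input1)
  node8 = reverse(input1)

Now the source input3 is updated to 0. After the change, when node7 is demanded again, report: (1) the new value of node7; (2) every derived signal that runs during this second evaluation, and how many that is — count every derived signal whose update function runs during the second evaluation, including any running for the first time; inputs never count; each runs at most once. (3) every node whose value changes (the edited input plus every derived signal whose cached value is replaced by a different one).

Initial pass — values computed on the first demand:
  node2 = neg(-6) = 6
  node5 = add(6, -6) = 0
  node7 = max2(-2, 0) = 0

Second demand — change propagation:
  node2: re-runs because input3 -6->0; new result 0.
  node5: re-runs because node2 6->0; input3 -6->0; new result 0 (unchanged).
  node7: re-examined; everything it read last time is the same (input4 unchanged, node5 unchanged) — cache 0 kept, no run.

The important point: node5 recomputes to an identical value, and the output ends up unchanged.

node7 now evaluates to 0.
Run set: node2, node5 (2 run).
Changed values: input3, node2.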